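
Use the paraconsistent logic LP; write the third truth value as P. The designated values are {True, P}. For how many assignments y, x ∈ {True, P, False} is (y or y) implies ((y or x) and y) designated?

9

Of the 9 assignments, 9 give a value in {True, P}.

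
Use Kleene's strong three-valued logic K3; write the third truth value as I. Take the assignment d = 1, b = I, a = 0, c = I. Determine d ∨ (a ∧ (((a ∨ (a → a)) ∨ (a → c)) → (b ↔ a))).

a → a = 0 → 0 = 1
a ∨ (a → a) = 0 ∨ 1 = 1
a → c = 0 → I = 1
(a ∨ (a → a)) ∨ (a → c) = 1 ∨ 1 = 1
b ↔ a = I ↔ 0 = I
((a ∨ (a → a)) ∨ (a → c)) → (b ↔ a) = 1 → I = I
a ∧ (((a ∨ (a → a)) ∨ (a → c)) → (b ↔ a)) = 0 ∧ I = 0
d ∨ (a ∧ (((a ∨ (a → a)) ∨ (a → c)) → (b ↔ a))) = 1 ∨ 0 = 1

1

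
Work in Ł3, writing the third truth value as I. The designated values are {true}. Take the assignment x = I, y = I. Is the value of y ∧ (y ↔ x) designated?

y ↔ x = I ↔ I = true  [1 − |½−½|]
y ∧ (y ↔ x) = I ∧ true = I
I ∉ {true}.

No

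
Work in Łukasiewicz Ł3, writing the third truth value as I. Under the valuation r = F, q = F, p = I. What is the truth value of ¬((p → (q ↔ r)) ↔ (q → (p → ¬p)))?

q ↔ r = F ↔ F = T
p → (q ↔ r) = I → T = T  [min(1, 1−½+1)]
¬p = ¬I = I
p → ¬p = I → I = T
q → (p → ¬p) = F → T = T
(p → (q ↔ r)) ↔ (q → (p → ¬p)) = T ↔ T = T
¬((p → (q ↔ r)) ↔ (q → (p → ¬p))) = ¬T = F

F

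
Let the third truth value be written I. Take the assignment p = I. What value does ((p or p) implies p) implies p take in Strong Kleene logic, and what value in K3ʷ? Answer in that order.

In Strong Kleene logic: p or p = I or I = I
(p or p) implies p = I implies I = I  [not I or I]
((p or p) implies p) implies p = I implies I = I
In K3ʷ: p or p = I or I = I
(p or p) implies p = I implies I = I  [any arg is the third value ⇒ result is the third value]
((p or p) implies p) implies p = I implies I = I

I; I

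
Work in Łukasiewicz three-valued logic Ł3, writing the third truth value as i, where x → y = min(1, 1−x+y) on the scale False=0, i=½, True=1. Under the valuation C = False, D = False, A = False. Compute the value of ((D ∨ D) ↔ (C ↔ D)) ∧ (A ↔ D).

D ∨ D = False ∨ False = False
C ↔ D = False ↔ False = True
(D ∨ D) ↔ (C ↔ D) = False ↔ True = False
A ↔ D = False ↔ False = True
((D ∨ D) ↔ (C ↔ D)) ∧ (A ↔ D) = False ∧ True = False

False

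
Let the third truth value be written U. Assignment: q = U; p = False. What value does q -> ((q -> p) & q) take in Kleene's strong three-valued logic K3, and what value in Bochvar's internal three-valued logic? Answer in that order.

U; U

In Kleene's strong three-valued logic K3: q -> p = U -> False = U  [~U | False]
(q -> p) & q = U & U = U
q -> ((q -> p) & q) = U -> U = U
In Bochvar's internal three-valued logic: q -> p = U -> False = U  [any arg is the third value ⇒ result is the third value]
(q -> p) & q = U & U = U
q -> ((q -> p) & q) = U -> U = U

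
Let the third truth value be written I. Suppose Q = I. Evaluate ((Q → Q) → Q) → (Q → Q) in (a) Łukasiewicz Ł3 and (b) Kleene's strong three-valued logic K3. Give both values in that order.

true; I

In Łukasiewicz Ł3: Q → Q = I → I = true  [min(1, 1−½+½)]
(Q → Q) → Q = true → I = I
Q → Q = I → I = true
((Q → Q) → Q) → (Q → Q) = I → true = true
In Kleene's strong three-valued logic K3: Q → Q = I → I = I  [¬I ∨ I]
(Q → Q) → Q = I → I = I
Q → Q = I → I = I
((Q → Q) → Q) → (Q → Q) = I → I = I
They differ because Łukasiewicz Ł3 and Kleene's strong three-valued logic K3 treat I differently under implication.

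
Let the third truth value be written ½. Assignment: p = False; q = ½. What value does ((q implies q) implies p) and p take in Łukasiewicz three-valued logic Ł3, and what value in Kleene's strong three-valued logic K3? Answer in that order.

In Łukasiewicz three-valued logic Ł3: q implies q = ½ implies ½ = True
(q implies q) implies p = True implies False = False
((q implies q) implies p) and p = False and False = False
In Kleene's strong three-valued logic K3: q implies q = ½ implies ½ = ½  [not ½ or ½]
(q implies q) implies p = ½ implies False = ½
((q implies q) implies p) and p = ½ and False = False

False; False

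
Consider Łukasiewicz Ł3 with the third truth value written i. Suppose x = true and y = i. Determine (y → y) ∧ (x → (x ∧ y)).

i

y → y = i → i = true  [min(1, 1−½+½)]
x ∧ y = true ∧ i = i
x → (x ∧ y) = true → i = i
(y → y) ∧ (x → (x ∧ y)) = true ∧ i = i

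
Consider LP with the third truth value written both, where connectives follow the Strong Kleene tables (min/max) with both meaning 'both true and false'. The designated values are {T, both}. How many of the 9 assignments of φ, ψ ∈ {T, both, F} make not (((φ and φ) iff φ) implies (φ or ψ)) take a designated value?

Designated under: (φ=both, ψ=both); (φ=both, ψ=F); (φ=F, ψ=both); (φ=F, ψ=F).

4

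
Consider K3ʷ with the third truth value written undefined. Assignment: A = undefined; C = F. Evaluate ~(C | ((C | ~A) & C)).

~A = ~undefined = undefined
C | ~A = F | undefined = undefined
(C | ~A) & C = undefined & F = undefined
C | ((C | ~A) & C) = F | undefined = undefined
~(C | ((C | ~A) & C)) = ~undefined = undefined

undefined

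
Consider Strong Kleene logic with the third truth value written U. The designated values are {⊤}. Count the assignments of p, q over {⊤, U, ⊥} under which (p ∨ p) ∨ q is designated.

Of the 9 assignments, 5 give a value in {⊤}.

5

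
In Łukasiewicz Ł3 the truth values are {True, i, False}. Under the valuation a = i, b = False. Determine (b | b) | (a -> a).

True

b | b = False | False = False
a -> a = i -> i = True  [min(1, 1−½+½)]
(b | b) | (a -> a) = False | True = True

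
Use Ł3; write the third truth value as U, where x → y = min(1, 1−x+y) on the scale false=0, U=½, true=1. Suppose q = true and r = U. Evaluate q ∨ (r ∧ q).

r ∧ q = U ∧ true = U
q ∨ (r ∧ q) = true ∨ U = true

true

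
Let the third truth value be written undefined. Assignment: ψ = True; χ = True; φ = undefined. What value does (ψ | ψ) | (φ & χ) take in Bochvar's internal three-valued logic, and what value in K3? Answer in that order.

undefined; True

In Bochvar's internal three-valued logic: ψ | ψ = True | True = True
φ & χ = undefined & True = undefined
(ψ | ψ) | (φ & χ) = True | undefined = undefined
In K3: ψ | ψ = True | True = True
φ & χ = undefined & True = undefined
(ψ | ψ) | (φ & χ) = True | undefined = True
They differ because Bochvar's internal three-valued logic and K3 treat undefined differently under the binary connectives.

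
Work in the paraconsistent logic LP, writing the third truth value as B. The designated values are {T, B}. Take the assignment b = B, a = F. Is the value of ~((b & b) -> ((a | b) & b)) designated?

Yes

b & b = B & B = B
a | b = F | B = B
(a | b) & b = B & B = B
(b & b) -> ((a | b) & b) = B -> B = B  [~B | B]
~((b & b) -> ((a | b) & b)) = ~B = B
B ∈ {T, B}.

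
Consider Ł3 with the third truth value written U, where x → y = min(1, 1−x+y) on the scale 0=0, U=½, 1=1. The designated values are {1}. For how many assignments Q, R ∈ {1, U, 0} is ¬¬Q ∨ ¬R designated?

Of the 9 assignments, 5 give a value in {1}.

5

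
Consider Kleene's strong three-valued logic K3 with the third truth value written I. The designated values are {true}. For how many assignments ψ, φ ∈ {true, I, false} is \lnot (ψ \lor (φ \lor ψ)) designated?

1

Designated under: (ψ=false, φ=false).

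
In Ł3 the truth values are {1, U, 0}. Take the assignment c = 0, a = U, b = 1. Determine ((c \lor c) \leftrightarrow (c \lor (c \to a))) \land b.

c \lor c = 0 \lor 0 = 0
c \to a = 0 \to U = 1  [min(1, 1−0+½)]
c \lor (c \to a) = 0 \lor 1 = 1
(c \lor c) \leftrightarrow (c \lor (c \to a)) = 0 \leftrightarrow 1 = 0
((c \lor c) \leftrightarrow (c \lor (c \to a))) \land b = 0 \land 1 = 0

0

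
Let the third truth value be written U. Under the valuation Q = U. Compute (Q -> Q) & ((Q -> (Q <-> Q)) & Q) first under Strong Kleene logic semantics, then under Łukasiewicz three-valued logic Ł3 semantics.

In Strong Kleene logic: Q -> Q = U -> U = U
Q <-> Q = U <-> U = U
Q -> (Q <-> Q) = U -> U = U
(Q -> (Q <-> Q)) & Q = U & U = U
(Q -> Q) & ((Q -> (Q <-> Q)) & Q) = U & U = U
In Łukasiewicz three-valued logic Ł3: Q -> Q = U -> U = T  [min(1, 1−½+½)]
Q <-> Q = U <-> U = T
Q -> (Q <-> Q) = U -> T = T
(Q -> (Q <-> Q)) & Q = T & U = U
(Q -> Q) & ((Q -> (Q <-> Q)) & Q) = T & U = U

U; U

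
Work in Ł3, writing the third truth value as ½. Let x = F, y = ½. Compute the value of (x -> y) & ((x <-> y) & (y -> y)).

½

x -> y = F -> ½ = T  [min(1, 1−0+½)]
x <-> y = F <-> ½ = ½
y -> y = ½ -> ½ = T
(x <-> y) & (y -> y) = ½ & T = ½
(x -> y) & ((x <-> y) & (y -> y)) = T & ½ = ½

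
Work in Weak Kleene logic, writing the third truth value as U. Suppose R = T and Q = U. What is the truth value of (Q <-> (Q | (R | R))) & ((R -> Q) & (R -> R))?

R | R = T | T = T
Q | (R | R) = U | T = U
Q <-> (Q | (R | R)) = U <-> U = U
R -> Q = T -> U = U
R -> R = T -> T = T
(R -> Q) & (R -> R) = U & T = U
(Q <-> (Q | (R | R))) & ((R -> Q) & (R -> R)) = U & U = U

U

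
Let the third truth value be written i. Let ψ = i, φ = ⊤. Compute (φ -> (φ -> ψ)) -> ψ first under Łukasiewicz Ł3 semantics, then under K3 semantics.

In Łukasiewicz Ł3: φ -> ψ = ⊤ -> i = i
φ -> (φ -> ψ) = ⊤ -> i = i
(φ -> (φ -> ψ)) -> ψ = i -> i = ⊤
In K3: φ -> ψ = ⊤ -> i = i  [~⊤ | i]
φ -> (φ -> ψ) = ⊤ -> i = i
(φ -> (φ -> ψ)) -> ψ = i -> i = i
They differ because Łukasiewicz Ł3 and K3 treat i differently under implication.

⊤; i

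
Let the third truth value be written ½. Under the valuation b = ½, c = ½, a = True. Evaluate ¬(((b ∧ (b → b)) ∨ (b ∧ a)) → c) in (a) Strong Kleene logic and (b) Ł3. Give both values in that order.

In Strong Kleene logic: b → b = ½ → ½ = ½  [¬½ ∨ ½]
b ∧ (b → b) = ½ ∧ ½ = ½
b ∧ a = ½ ∧ True = ½
(b ∧ (b → b)) ∨ (b ∧ a) = ½ ∨ ½ = ½
((b ∧ (b → b)) ∨ (b ∧ a)) → c = ½ → ½ = ½
¬(((b ∧ (b → b)) ∨ (b ∧ a)) → c) = ¬½ = ½
In Ł3: b → b = ½ → ½ = True  [min(1, 1−½+½)]
b ∧ (b → b) = ½ ∧ True = ½
b ∧ a = ½ ∧ True = ½
(b ∧ (b → b)) ∨ (b ∧ a) = ½ ∨ ½ = ½
((b ∧ (b → b)) ∨ (b ∧ a)) → c = ½ → ½ = True
¬(((b ∧ (b → b)) ∨ (b ∧ a)) → c) = ¬True = False
They differ because Strong Kleene logic and Ł3 treat ½ differently under implication.

½; False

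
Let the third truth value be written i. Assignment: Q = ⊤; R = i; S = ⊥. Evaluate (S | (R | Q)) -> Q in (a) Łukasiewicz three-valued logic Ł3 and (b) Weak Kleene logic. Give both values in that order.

In Łukasiewicz three-valued logic Ł3: R | Q = i | ⊤ = ⊤
S | (R | Q) = ⊥ | ⊤ = ⊤
(S | (R | Q)) -> Q = ⊤ -> ⊤ = ⊤
In Weak Kleene logic: R | Q = i | ⊤ = i
S | (R | Q) = ⊥ | i = i
(S | (R | Q)) -> Q = i -> ⊤ = i
They differ because Łukasiewicz three-valued logic Ł3 and Weak Kleene logic treat i differently under the binary connectives.

⊤; i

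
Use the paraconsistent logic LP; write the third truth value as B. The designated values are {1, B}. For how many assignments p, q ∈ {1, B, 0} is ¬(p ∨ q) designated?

Designated under: (p=B, q=B); (p=B, q=0); (p=0, q=B); (p=0, q=0).

4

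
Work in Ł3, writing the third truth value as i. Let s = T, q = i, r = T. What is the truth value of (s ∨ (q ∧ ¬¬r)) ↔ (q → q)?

T

¬r = ¬T = F
¬¬r = ¬F = T
q ∧ ¬¬r = i ∧ T = i
s ∨ (q ∧ ¬¬r) = T ∨ i = T
q → q = i → i = T  [min(1, 1−½+½)]
(s ∨ (q ∧ ¬¬r)) ↔ (q → q) = T ↔ T = T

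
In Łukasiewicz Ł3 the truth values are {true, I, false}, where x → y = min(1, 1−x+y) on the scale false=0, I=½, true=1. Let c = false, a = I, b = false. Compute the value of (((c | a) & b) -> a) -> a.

c | a = false | I = I
(c | a) & b = I & false = false
((c | a) & b) -> a = false -> I = true  [min(1, 1−0+½)]
(((c | a) & b) -> a) -> a = true -> I = I

I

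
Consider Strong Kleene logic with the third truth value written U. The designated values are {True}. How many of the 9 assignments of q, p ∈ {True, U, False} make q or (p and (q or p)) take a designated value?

Of the 9 assignments, 5 give a value in {True}.

5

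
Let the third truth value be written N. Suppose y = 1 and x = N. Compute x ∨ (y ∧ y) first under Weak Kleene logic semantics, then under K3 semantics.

N; 1

In Weak Kleene logic: y ∧ y = 1 ∧ 1 = 1
x ∨ (y ∧ y) = N ∨ 1 = N
In K3: y ∧ y = 1 ∧ 1 = 1
x ∨ (y ∧ y) = N ∨ 1 = 1
They differ because Weak Kleene logic and K3 treat N differently under the binary connectives.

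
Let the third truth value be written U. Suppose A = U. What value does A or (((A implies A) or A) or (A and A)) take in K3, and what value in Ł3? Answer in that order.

U; ⊤

In K3: A implies A = U implies U = U  [not U or U]
(A implies A) or A = U or U = U
A and A = U and U = U
((A implies A) or A) or (A and A) = U or U = U
A or (((A implies A) or A) or (A and A)) = U or U = U
In Ł3: A implies A = U implies U = ⊤  [min(1, 1−½+½)]
(A implies A) or A = ⊤ or U = ⊤
A and A = U and U = U
((A implies A) or A) or (A and A) = ⊤ or U = ⊤
A or (((A implies A) or A) or (A and A)) = U or ⊤ = ⊤
They differ because K3 and Ł3 treat U differently under implication.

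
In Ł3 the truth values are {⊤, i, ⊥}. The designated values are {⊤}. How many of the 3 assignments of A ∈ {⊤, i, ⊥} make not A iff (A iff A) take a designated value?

A=⊤: ⊥ ·
A=i: i ·
A=⊥: ⊤ ✓

1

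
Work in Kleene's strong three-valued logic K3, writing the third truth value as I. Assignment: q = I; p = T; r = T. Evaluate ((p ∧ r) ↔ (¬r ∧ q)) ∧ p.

F

p ∧ r = T ∧ T = T
¬r = ¬T = F
¬r ∧ q = F ∧ I = F
(p ∧ r) ↔ (¬r ∧ q) = T ↔ F = F
((p ∧ r) ↔ (¬r ∧ q)) ∧ p = F ∧ T = F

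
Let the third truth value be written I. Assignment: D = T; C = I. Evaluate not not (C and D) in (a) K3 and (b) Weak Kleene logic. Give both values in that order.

In K3: C and D = I and T = I
not (C and D) = not I = I
not not (C and D) = not I = I
In Weak Kleene logic: C and D = I and T = I
not (C and D) = not I = I
not not (C and D) = not I = I

I; I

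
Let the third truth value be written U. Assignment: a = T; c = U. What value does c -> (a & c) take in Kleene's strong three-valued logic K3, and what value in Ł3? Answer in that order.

U; T

In Kleene's strong three-valued logic K3: a & c = T & U = U
c -> (a & c) = U -> U = U  [~U | U]
In Ł3: a & c = T & U = U
c -> (a & c) = U -> U = T  [min(1, 1−½+½)]
They differ because Kleene's strong three-valued logic K3 and Ł3 treat U differently under implication.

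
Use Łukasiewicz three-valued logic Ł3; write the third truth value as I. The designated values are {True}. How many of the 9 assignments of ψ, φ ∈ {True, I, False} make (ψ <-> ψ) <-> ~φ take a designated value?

Designated under: (ψ=True, φ=False); (ψ=I, φ=False); (ψ=False, φ=False).

3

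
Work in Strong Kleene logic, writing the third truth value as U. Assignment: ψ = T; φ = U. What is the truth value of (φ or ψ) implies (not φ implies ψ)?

T

φ or ψ = U or T = T
not φ = not U = U
not φ implies ψ = U implies T = T  [not U or T]
(φ or ψ) implies (not φ implies ψ) = T implies T = T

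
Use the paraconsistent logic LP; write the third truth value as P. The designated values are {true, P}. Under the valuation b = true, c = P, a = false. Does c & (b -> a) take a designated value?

No

b -> a = true -> false = false
c & (b -> a) = P & false = false
false ∉ {true, P}.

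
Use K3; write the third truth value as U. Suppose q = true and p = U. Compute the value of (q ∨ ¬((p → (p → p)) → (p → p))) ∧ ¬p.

U

p → p = U → U = U
p → (p → p) = U → U = U
p → p = U → U = U
(p → (p → p)) → (p → p) = U → U = U
¬((p → (p → p)) → (p → p)) = ¬U = U
q ∨ ¬((p → (p → p)) → (p → p)) = true ∨ U = true
¬p = ¬U = U
(q ∨ ¬((p → (p → p)) → (p → p))) ∧ ¬p = true ∧ U = U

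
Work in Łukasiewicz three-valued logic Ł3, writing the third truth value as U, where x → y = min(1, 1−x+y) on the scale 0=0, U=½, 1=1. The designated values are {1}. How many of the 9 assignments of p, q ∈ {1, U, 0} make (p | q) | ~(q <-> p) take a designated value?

Of the 9 assignments, 5 give a value in {1}.

5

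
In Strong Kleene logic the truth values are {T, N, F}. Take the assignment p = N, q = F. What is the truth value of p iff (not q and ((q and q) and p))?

N

not q = not F = T
q and q = F and F = F
(q and q) and p = F and N = F
not q and ((q and q) and p) = T and F = F
p iff (not q and ((q and q) and p)) = N iff F = N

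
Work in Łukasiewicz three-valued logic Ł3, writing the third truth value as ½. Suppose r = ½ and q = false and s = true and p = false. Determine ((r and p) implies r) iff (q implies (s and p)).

r and p = ½ and false = false
(r and p) implies r = false implies ½ = true
s and p = true and false = false
q implies (s and p) = false implies false = true
((r and p) implies r) iff (q implies (s and p)) = true iff true = true

true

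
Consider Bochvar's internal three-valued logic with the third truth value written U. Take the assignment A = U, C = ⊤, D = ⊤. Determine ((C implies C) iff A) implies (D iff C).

U

C implies C = ⊤ implies ⊤ = ⊤
(C implies C) iff A = ⊤ iff U = U
D iff C = ⊤ iff ⊤ = ⊤
((C implies C) iff A) implies (D iff C) = U implies ⊤ = U  [any arg is the third value ⇒ result is the third value]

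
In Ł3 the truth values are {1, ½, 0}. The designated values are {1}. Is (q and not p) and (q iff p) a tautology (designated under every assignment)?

Countermodel: q=1, p=1 gives 0, which is not designated.

No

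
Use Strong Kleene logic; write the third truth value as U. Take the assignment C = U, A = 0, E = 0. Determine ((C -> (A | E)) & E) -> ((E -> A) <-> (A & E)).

A | E = 0 | 0 = 0
C -> (A | E) = U -> 0 = U  [~U | 0]
(C -> (A | E)) & E = U & 0 = 0
E -> A = 0 -> 0 = 1
A & E = 0 & 0 = 0
(E -> A) <-> (A & E) = 1 <-> 0 = 0
((C -> (A | E)) & E) -> ((E -> A) <-> (A & E)) = 0 -> 0 = 1

1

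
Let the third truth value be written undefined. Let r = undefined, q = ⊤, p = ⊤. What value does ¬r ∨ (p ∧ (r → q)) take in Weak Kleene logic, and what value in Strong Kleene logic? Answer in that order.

undefined; ⊤

In Weak Kleene logic: ¬r = ¬undefined = undefined
r → q = undefined → ⊤ = undefined
p ∧ (r → q) = ⊤ ∧ undefined = undefined
¬r ∨ (p ∧ (r → q)) = undefined ∨ undefined = undefined
In Strong Kleene logic: ¬r = ¬undefined = undefined
r → q = undefined → ⊤ = ⊤
p ∧ (r → q) = ⊤ ∧ ⊤ = ⊤
¬r ∨ (p ∧ (r → q)) = undefined ∨ ⊤ = ⊤
They differ because Weak Kleene logic and Strong Kleene logic treat undefined differently under the binary connectives.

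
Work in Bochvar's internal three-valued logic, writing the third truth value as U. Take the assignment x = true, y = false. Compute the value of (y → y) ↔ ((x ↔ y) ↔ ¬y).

y → y = false → false = true
x ↔ y = true ↔ false = false
¬y = ¬false = true
(x ↔ y) ↔ ¬y = false ↔ true = false
(y → y) ↔ ((x ↔ y) ↔ ¬y) = true ↔ false = false

false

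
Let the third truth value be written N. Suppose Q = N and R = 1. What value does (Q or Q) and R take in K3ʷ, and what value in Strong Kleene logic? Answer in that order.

N; N

In K3ʷ: Q or Q = N or N = N
(Q or Q) and R = N and 1 = N
In Strong Kleene logic: Q or Q = N or N = N
(Q or Q) and R = N and 1 = N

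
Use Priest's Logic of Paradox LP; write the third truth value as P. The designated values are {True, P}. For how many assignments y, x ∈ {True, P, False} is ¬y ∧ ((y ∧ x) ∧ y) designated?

Designated under: (y=P, x=True); (y=P, x=P).

2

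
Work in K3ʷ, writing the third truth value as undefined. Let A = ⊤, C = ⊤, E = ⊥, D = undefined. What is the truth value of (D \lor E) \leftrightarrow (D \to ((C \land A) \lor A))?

D \lor E = undefined \lor ⊥ = undefined
C \land A = ⊤ \land ⊤ = ⊤
(C \land A) \lor A = ⊤ \lor ⊤ = ⊤
D \to ((C \land A) \lor A) = undefined \to ⊤ = undefined  [any arg is the third value ⇒ result is the third value]
(D \lor E) \leftrightarrow (D \to ((C \land A) \lor A)) = undefined \leftrightarrow undefined = undefined

undefined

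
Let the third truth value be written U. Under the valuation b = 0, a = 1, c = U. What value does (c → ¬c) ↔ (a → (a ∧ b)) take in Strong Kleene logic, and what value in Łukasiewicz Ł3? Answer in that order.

U; 0

In Strong Kleene logic: ¬c = ¬U = U
c → ¬c = U → U = U
a ∧ b = 1 ∧ 0 = 0
a → (a ∧ b) = 1 → 0 = 0
(c → ¬c) ↔ (a → (a ∧ b)) = U ↔ 0 = U
In Łukasiewicz Ł3: ¬c = ¬U = U
c → ¬c = U → U = 1  [min(1, 1−½+½)]
a ∧ b = 1 ∧ 0 = 0
a → (a ∧ b) = 1 → 0 = 0
(c → ¬c) ↔ (a → (a ∧ b)) = 1 ↔ 0 = 0
They differ because Strong Kleene logic and Łukasiewicz Ł3 treat U differently under implication.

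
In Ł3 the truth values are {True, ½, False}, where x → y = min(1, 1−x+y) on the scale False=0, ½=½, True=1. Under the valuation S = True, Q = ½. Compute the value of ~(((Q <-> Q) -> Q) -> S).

False

Q <-> Q = ½ <-> ½ = True
(Q <-> Q) -> Q = True -> ½ = ½
((Q <-> Q) -> Q) -> S = ½ -> True = True
~(((Q <-> Q) -> Q) -> S) = ~True = False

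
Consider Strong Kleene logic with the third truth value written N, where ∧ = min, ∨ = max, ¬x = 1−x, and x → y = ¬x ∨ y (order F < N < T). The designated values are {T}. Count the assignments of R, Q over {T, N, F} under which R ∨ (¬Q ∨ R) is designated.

Of the 9 assignments, 5 give a value in {T}.

5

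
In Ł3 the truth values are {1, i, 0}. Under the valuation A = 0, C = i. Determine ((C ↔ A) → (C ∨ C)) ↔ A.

0

C ↔ A = i ↔ 0 = i  [1 − |½−0|]
C ∨ C = i ∨ i = i
(C ↔ A) → (C ∨ C) = i → i = 1
((C ↔ A) → (C ∨ C)) ↔ A = 1 ↔ 0 = 0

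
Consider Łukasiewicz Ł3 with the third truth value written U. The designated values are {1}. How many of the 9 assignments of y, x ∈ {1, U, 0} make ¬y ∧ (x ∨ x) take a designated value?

1

Designated under: (y=0, x=1).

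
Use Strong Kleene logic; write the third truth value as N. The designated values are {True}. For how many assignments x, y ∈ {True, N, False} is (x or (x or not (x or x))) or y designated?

Of the 9 assignments, 7 give a value in {True}.

7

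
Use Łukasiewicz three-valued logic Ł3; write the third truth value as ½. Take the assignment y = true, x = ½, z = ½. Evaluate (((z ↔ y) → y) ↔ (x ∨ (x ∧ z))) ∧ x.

½

z ↔ y = ½ ↔ true = ½  [1 − |½−1|]
(z ↔ y) → y = ½ → true = true
x ∧ z = ½ ∧ ½ = ½
x ∨ (x ∧ z) = ½ ∨ ½ = ½
((z ↔ y) → y) ↔ (x ∨ (x ∧ z)) = true ↔ ½ = ½
(((z ↔ y) → y) ↔ (x ∨ (x ∧ z))) ∧ x = ½ ∧ ½ = ½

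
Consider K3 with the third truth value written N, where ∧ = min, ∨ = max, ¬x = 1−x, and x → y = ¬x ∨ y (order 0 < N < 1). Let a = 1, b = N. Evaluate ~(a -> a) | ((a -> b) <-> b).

N

a -> a = 1 -> 1 = 1
~(a -> a) = ~1 = 0
a -> b = 1 -> N = N
(a -> b) <-> b = N <-> N = N
~(a -> a) | ((a -> b) <-> b) = 0 | N = N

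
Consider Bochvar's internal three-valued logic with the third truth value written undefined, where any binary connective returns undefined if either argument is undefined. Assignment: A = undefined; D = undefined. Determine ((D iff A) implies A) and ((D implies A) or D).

D iff A = undefined iff undefined = undefined
(D iff A) implies A = undefined implies undefined = undefined  [any arg is the third value ⇒ result is the third value]
D implies A = undefined implies undefined = undefined
(D implies A) or D = undefined or undefined = undefined
((D iff A) implies A) and ((D implies A) or D) = undefined and undefined = undefined

undefined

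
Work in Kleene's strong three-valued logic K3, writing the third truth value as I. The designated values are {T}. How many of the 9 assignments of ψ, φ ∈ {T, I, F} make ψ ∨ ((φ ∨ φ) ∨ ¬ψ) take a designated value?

Of the 9 assignments, 7 give a value in {T}.

7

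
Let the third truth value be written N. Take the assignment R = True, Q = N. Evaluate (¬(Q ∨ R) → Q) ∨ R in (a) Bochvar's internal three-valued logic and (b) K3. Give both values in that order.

In Bochvar's internal three-valued logic: Q ∨ R = N ∨ True = N
¬(Q ∨ R) = ¬N = N
¬(Q ∨ R) → Q = N → N = N
(¬(Q ∨ R) → Q) ∨ R = N ∨ True = N
In K3: Q ∨ R = N ∨ True = True
¬(Q ∨ R) = ¬True = False
¬(Q ∨ R) → Q = False → N = True  [¬False ∨ N]
(¬(Q ∨ R) → Q) ∨ R = True ∨ True = True
They differ because Bochvar's internal three-valued logic and K3 treat N differently under the binary connectives.

N; True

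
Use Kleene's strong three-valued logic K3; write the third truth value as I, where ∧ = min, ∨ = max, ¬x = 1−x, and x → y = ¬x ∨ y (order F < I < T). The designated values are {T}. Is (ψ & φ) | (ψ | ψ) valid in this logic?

No

Countermodel: ψ=I, φ=T gives I, which is not designated.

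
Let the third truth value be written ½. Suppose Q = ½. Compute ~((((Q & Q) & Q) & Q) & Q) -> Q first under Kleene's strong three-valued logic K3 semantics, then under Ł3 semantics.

½; ⊤

In Kleene's strong three-valued logic K3: Q & Q = ½ & ½ = ½
(Q & Q) & Q = ½ & ½ = ½
((Q & Q) & Q) & Q = ½ & ½ = ½
(((Q & Q) & Q) & Q) & Q = ½ & ½ = ½
~((((Q & Q) & Q) & Q) & Q) = ~½ = ½
~((((Q & Q) & Q) & Q) & Q) -> Q = ½ -> ½ = ½  [~½ | ½]
In Ł3: Q & Q = ½ & ½ = ½
(Q & Q) & Q = ½ & ½ = ½
((Q & Q) & Q) & Q = ½ & ½ = ½
(((Q & Q) & Q) & Q) & Q = ½ & ½ = ½
~((((Q & Q) & Q) & Q) & Q) = ~½ = ½
~((((Q & Q) & Q) & Q) & Q) -> Q = ½ -> ½ = ⊤  [min(1, 1−½+½)]
They differ because Kleene's strong three-valued logic K3 and Ł3 treat ½ differently under implication.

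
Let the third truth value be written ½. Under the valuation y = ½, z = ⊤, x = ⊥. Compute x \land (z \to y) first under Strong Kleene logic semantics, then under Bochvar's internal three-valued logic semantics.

In Strong Kleene logic: z \to y = ⊤ \to ½ = ½  [\lnot ⊤ \lor ½]
x \land (z \to y) = ⊥ \land ½ = ⊥
In Bochvar's internal three-valued logic: z \to y = ⊤ \to ½ = ½  [any arg is the third value ⇒ result is the third value]
x \land (z \to y) = ⊥ \land ½ = ½
They differ because Strong Kleene logic and Bochvar's internal three-valued logic treat ½ differently under the binary connectives.

⊥; ½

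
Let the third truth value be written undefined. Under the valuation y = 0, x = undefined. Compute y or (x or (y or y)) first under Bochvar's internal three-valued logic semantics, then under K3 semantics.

undefined; undefined

In Bochvar's internal three-valued logic: y or y = 0 or 0 = 0
x or (y or y) = undefined or 0 = undefined
y or (x or (y or y)) = 0 or undefined = undefined
In K3: y or y = 0 or 0 = 0
x or (y or y) = undefined or 0 = undefined
y or (x or (y or y)) = 0 or undefined = undefined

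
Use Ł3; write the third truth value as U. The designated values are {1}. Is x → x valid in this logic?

Yes

Every assignment of x over {1, U, 0} gives a value in {1}.
In particular, with x=U: x → x = 1.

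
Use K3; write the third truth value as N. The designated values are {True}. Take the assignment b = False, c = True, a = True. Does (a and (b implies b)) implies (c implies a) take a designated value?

b implies b = False implies False = True
a and (b implies b) = True and True = True
c implies a = True implies True = True
(a and (b implies b)) implies (c implies a) = True implies True = True
True ∈ {True}.

Yes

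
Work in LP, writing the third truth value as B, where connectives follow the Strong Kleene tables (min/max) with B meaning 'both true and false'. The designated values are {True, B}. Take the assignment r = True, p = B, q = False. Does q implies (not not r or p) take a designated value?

Yes

not r = not True = False
not not r = not False = True
not not r or p = True or B = True
q implies (not not r or p) = False implies True = True
True ∈ {True, B}.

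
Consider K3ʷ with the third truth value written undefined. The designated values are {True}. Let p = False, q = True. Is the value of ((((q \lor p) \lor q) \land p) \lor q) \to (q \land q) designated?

Yes

q \lor p = True \lor False = True
(q \lor p) \lor q = True \lor True = True
((q \lor p) \lor q) \land p = True \land False = False
(((q \lor p) \lor q) \land p) \lor q = False \lor True = True
q \land q = True \land True = True
((((q \lor p) \lor q) \land p) \lor q) \to (q \land q) = True \to True = True
True ∈ {True}.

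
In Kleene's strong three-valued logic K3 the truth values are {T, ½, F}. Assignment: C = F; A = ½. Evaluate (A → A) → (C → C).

A → A = ½ → ½ = ½  [¬½ ∨ ½]
C → C = F → F = T
(A → A) → (C → C) = ½ → T = T

T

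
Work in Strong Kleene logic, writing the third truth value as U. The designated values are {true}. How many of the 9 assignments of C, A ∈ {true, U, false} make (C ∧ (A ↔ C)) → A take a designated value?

6

Of the 9 assignments, 6 give a value in {true}.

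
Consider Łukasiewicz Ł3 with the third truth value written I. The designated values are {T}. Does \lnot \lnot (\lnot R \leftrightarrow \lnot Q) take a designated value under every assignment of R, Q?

No

Countermodel: R=T, Q=I gives I, which is not designated.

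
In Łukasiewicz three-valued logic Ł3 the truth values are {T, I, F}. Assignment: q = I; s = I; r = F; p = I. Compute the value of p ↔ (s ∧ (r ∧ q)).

I

r ∧ q = F ∧ I = F
s ∧ (r ∧ q) = I ∧ F = F
p ↔ (s ∧ (r ∧ q)) = I ↔ F = I  [1 − |½−0|]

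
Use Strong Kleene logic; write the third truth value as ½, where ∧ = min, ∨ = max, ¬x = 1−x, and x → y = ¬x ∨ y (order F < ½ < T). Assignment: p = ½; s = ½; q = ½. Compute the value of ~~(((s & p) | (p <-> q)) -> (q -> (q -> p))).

½

s & p = ½ & ½ = ½
p <-> q = ½ <-> ½ = ½
(s & p) | (p <-> q) = ½ | ½ = ½
q -> p = ½ -> ½ = ½  [~½ | ½]
q -> (q -> p) = ½ -> ½ = ½
((s & p) | (p <-> q)) -> (q -> (q -> p)) = ½ -> ½ = ½
~(((s & p) | (p <-> q)) -> (q -> (q -> p))) = ~½ = ½
~~(((s & p) | (p <-> q)) -> (q -> (q -> p))) = ~½ = ½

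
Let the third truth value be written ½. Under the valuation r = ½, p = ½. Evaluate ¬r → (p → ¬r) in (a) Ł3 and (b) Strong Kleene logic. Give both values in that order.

true; ½

In Ł3: ¬r = ¬½ = ½
¬r = ¬½ = ½
p → ¬r = ½ → ½ = true
¬r → (p → ¬r) = ½ → true = true
In Strong Kleene logic: ¬r = ¬½ = ½
¬r = ¬½ = ½
p → ¬r = ½ → ½ = ½  [¬½ ∨ ½]
¬r → (p → ¬r) = ½ → ½ = ½
They differ because Ł3 and Strong Kleene logic treat ½ differently under implication.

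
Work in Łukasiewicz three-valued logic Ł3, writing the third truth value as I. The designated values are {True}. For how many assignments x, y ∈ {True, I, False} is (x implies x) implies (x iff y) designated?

3

Designated under: (x=True, y=True); (x=I, y=I); (x=False, y=False).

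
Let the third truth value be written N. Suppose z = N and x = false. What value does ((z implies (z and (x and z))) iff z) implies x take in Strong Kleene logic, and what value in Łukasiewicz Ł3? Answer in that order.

N; false

In Strong Kleene logic: x and z = false and N = false
z and (x and z) = N and false = false
z implies (z and (x and z)) = N implies false = N  [not N or false]
(z implies (z and (x and z))) iff z = N iff N = N
((z implies (z and (x and z))) iff z) implies x = N implies false = N
In Łukasiewicz Ł3: x and z = false and N = false
z and (x and z) = N and false = false
z implies (z and (x and z)) = N implies false = N  [min(1, 1−½+0)]
(z implies (z and (x and z))) iff z = N iff N = true
((z implies (z and (x and z))) iff z) implies x = true implies false = false
They differ because Strong Kleene logic and Łukasiewicz Ł3 treat N differently under implication.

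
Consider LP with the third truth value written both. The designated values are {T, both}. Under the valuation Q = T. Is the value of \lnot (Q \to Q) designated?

No

Q \to Q = T \to T = T
\lnot (Q \to Q) = \lnot T = F
F ∉ {T, both}.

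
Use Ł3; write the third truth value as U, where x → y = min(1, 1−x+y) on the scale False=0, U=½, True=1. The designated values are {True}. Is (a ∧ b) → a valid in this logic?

Yes

Every assignment of a, b over {True, U, False} gives a value in {True}.
In particular, with a=U, b=U: (a ∧ b) → a = True.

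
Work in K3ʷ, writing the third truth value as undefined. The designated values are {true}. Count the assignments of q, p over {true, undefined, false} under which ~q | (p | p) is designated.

3

Designated under: (q=true, p=true); (q=false, p=true); (q=false, p=false).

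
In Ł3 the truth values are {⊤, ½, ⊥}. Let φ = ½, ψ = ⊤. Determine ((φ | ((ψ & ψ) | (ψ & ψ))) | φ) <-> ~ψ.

⊥

ψ & ψ = ⊤ & ⊤ = ⊤
ψ & ψ = ⊤ & ⊤ = ⊤
(ψ & ψ) | (ψ & ψ) = ⊤ | ⊤ = ⊤
φ | ((ψ & ψ) | (ψ & ψ)) = ½ | ⊤ = ⊤
(φ | ((ψ & ψ) | (ψ & ψ))) | φ = ⊤ | ½ = ⊤
~ψ = ~⊤ = ⊥
((φ | ((ψ & ψ) | (ψ & ψ))) | φ) <-> ~ψ = ⊤ <-> ⊥ = ⊥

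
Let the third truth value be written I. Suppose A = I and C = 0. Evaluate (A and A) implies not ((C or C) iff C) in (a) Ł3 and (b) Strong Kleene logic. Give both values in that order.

I; I

In Ł3: A and A = I and I = I
C or C = 0 or 0 = 0
(C or C) iff C = 0 iff 0 = 1
not ((C or C) iff C) = not 1 = 0
(A and A) implies not ((C or C) iff C) = I implies 0 = I  [min(1, 1−½+0)]
In Strong Kleene logic: A and A = I and I = I
C or C = 0 or 0 = 0
(C or C) iff C = 0 iff 0 = 1
not ((C or C) iff C) = not 1 = 0
(A and A) implies not ((C or C) iff C) = I implies 0 = I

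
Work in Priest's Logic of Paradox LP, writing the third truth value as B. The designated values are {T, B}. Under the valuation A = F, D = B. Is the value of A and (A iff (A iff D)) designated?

No

A iff D = F iff B = B
A iff (A iff D) = F iff B = B
A and (A iff (A iff D)) = F and B = F
F ∉ {T, B}.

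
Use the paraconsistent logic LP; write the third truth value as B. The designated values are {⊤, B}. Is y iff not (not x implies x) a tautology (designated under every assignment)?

No

Countermodel: y=⊤, x=⊤ gives ⊥, which is not designated.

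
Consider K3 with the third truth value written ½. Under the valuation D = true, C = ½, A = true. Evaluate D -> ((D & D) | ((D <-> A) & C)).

true

D & D = true & true = true
D <-> A = true <-> true = true
(D <-> A) & C = true & ½ = ½
(D & D) | ((D <-> A) & C) = true | ½ = true
D -> ((D & D) | ((D <-> A) & C)) = true -> true = true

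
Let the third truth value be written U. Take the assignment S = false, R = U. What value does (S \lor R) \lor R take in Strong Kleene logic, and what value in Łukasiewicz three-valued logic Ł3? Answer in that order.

In Strong Kleene logic: S \lor R = false \lor U = U
(S \lor R) \lor R = U \lor U = U
In Łukasiewicz three-valued logic Ł3: S \lor R = false \lor U = U
(S \lor R) \lor R = U \lor U = U

U; U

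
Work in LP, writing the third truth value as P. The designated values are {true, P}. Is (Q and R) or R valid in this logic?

No

Countermodel: Q=true, R=false gives false, which is not designated.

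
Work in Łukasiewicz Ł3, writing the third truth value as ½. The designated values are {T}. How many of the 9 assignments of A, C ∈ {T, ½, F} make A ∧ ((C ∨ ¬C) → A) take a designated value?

3

Designated under: (A=T, C=T); (A=T, C=½); (A=T, C=F).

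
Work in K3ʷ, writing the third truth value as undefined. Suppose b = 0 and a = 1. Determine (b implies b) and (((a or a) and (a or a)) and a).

b implies b = 0 implies 0 = 1
a or a = 1 or 1 = 1
a or a = 1 or 1 = 1
(a or a) and (a or a) = 1 and 1 = 1
((a or a) and (a or a)) and a = 1 and 1 = 1
(b implies b) and (((a or a) and (a or a)) and a) = 1 and 1 = 1

1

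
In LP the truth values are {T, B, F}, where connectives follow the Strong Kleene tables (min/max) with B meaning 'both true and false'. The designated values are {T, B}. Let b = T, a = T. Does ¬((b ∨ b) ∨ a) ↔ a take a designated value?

No

b ∨ b = T ∨ T = T
(b ∨ b) ∨ a = T ∨ T = T
¬((b ∨ b) ∨ a) = ¬T = F
¬((b ∨ b) ∨ a) ↔ a = F ↔ T = F
F ∉ {T, B}.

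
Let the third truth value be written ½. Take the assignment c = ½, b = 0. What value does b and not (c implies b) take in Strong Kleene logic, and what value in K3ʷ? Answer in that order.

0; ½

In Strong Kleene logic: c implies b = ½ implies 0 = ½  [not ½ or 0]
not (c implies b) = not ½ = ½
b and not (c implies b) = 0 and ½ = 0
In K3ʷ: c implies b = ½ implies 0 = ½  [any arg is the third value ⇒ result is the third value]
not (c implies b) = not ½ = ½
b and not (c implies b) = 0 and ½ = ½
They differ because Strong Kleene logic and K3ʷ treat ½ differently under the binary connectives.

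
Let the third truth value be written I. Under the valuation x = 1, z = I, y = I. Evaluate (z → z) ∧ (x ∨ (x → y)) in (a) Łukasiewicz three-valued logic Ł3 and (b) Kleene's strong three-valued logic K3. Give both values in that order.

1; I

In Łukasiewicz three-valued logic Ł3: z → z = I → I = 1  [min(1, 1−½+½)]
x → y = 1 → I = I
x ∨ (x → y) = 1 ∨ I = 1
(z → z) ∧ (x ∨ (x → y)) = 1 ∧ 1 = 1
In Kleene's strong three-valued logic K3: z → z = I → I = I  [¬I ∨ I]
x → y = 1 → I = I
x ∨ (x → y) = 1 ∨ I = 1
(z → z) ∧ (x ∨ (x → y)) = I ∧ 1 = I
They differ because Łukasiewicz three-valued logic Ł3 and Kleene's strong three-valued logic K3 treat I differently under implication.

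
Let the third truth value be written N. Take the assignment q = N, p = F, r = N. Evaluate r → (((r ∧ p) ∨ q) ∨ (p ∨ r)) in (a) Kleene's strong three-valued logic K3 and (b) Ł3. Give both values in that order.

In Kleene's strong three-valued logic K3: r ∧ p = N ∧ F = F
(r ∧ p) ∨ q = F ∨ N = N
p ∨ r = F ∨ N = N
((r ∧ p) ∨ q) ∨ (p ∨ r) = N ∨ N = N
r → (((r ∧ p) ∨ q) ∨ (p ∨ r)) = N → N = N  [¬N ∨ N]
In Ł3: r ∧ p = N ∧ F = F
(r ∧ p) ∨ q = F ∨ N = N
p ∨ r = F ∨ N = N
((r ∧ p) ∨ q) ∨ (p ∨ r) = N ∨ N = N
r → (((r ∧ p) ∨ q) ∨ (p ∨ r)) = N → N = T  [min(1, 1−½+½)]
They differ because Kleene's strong three-valued logic K3 and Ł3 treat N differently under implication.

N; T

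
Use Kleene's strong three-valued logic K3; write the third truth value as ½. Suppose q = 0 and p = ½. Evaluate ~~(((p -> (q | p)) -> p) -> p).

q | p = 0 | ½ = ½
p -> (q | p) = ½ -> ½ = ½
(p -> (q | p)) -> p = ½ -> ½ = ½
((p -> (q | p)) -> p) -> p = ½ -> ½ = ½
~(((p -> (q | p)) -> p) -> p) = ~½ = ½
~~(((p -> (q | p)) -> p) -> p) = ~½ = ½

½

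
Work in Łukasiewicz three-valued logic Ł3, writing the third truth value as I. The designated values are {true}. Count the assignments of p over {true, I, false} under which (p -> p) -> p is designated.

p=true: true ✓
p=I: I ·
p=false: false ·

1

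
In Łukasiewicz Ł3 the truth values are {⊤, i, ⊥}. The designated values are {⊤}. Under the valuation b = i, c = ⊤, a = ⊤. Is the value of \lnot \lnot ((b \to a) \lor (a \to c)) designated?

b \to a = i \to ⊤ = ⊤  [min(1, 1−½+1)]
a \to c = ⊤ \to ⊤ = ⊤
(b \to a) \lor (a \to c) = ⊤ \lor ⊤ = ⊤
\lnot ((b \to a) \lor (a \to c)) = \lnot ⊤ = ⊥
\lnot \lnot ((b \to a) \lor (a \to c)) = \lnot ⊥ = ⊤
⊤ ∈ {⊤}.

Yes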